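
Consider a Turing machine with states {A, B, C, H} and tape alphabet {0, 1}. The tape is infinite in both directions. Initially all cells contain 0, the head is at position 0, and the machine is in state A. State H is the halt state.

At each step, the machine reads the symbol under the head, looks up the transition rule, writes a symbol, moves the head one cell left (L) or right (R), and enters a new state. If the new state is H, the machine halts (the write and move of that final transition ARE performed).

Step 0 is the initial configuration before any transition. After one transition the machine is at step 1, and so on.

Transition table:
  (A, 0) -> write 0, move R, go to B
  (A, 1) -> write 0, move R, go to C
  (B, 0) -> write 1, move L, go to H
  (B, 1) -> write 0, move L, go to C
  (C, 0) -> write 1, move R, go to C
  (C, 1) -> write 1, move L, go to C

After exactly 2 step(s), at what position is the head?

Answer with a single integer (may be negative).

Answer: 0

Derivation:
Step 1: in state A at pos 0, read 0 -> (A,0)->write 0,move R,goto B. Now: state=B, head=1, tape[-1..2]=0000 (head:   ^)
Step 2: in state B at pos 1, read 0 -> (B,0)->write 1,move L,goto H. Now: state=H, head=0, tape[-1..2]=0010 (head:  ^)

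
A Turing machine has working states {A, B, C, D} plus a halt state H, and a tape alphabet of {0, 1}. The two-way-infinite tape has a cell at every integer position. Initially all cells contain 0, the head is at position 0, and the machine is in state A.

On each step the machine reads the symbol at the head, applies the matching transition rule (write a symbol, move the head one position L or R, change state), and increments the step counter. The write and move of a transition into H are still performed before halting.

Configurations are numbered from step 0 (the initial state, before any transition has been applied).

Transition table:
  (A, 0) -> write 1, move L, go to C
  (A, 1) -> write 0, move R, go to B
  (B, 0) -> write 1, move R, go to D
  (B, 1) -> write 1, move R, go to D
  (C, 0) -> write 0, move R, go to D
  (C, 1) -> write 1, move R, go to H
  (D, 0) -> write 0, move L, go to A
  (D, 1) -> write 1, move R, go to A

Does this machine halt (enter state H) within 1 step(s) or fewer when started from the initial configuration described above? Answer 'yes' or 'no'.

Answer: no

Derivation:
Step 1: in state A at pos 0, read 0 -> (A,0)->write 1,move L,goto C. Now: state=C, head=-1, tape[-2..1]=0010 (head:  ^)
After 1 step(s): state = C (not H) -> not halted within 1 -> no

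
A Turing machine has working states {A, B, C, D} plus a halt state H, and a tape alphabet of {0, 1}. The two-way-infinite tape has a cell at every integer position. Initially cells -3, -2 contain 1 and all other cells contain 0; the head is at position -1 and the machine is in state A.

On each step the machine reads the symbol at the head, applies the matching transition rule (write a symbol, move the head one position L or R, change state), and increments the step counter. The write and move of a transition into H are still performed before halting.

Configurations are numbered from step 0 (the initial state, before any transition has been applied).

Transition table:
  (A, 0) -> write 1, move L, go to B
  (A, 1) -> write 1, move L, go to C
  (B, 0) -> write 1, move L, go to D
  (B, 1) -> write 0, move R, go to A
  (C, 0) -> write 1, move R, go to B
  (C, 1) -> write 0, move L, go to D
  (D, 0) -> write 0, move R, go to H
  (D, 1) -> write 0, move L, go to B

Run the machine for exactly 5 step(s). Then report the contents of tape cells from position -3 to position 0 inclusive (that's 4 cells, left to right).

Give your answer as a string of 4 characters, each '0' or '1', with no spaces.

Answer: 1100

Derivation:
Step 1: in state A at pos -1, read 0 -> (A,0)->write 1,move L,goto B. Now: state=B, head=-2, tape[-4..0]=01110 (head:   ^)
Step 2: in state B at pos -2, read 1 -> (B,1)->write 0,move R,goto A. Now: state=A, head=-1, tape[-4..0]=01010 (head:    ^)
Step 3: in state A at pos -1, read 1 -> (A,1)->write 1,move L,goto C. Now: state=C, head=-2, tape[-4..0]=01010 (head:   ^)
Step 4: in state C at pos -2, read 0 -> (C,0)->write 1,move R,goto B. Now: state=B, head=-1, tape[-4..0]=01110 (head:    ^)
Step 5: in state B at pos -1, read 1 -> (B,1)->write 0,move R,goto A. Now: state=A, head=0, tape[-4..1]=011000 (head:     ^)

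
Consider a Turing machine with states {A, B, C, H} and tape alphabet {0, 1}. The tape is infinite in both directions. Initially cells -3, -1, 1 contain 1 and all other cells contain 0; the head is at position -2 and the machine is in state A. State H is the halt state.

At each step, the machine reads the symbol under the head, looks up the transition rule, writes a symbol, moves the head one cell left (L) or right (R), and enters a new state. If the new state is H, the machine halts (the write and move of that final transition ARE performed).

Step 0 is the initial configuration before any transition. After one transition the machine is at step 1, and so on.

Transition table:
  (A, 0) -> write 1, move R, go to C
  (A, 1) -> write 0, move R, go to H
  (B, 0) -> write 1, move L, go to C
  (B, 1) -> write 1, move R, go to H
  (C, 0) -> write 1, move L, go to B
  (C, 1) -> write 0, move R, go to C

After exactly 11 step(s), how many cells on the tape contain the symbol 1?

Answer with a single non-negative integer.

Answer: 4

Derivation:
Step 1: in state A at pos -2, read 0 -> (A,0)->write 1,move R,goto C. Now: state=C, head=-1, tape[-4..2]=0111010 (head:    ^)
Step 2: in state C at pos -1, read 1 -> (C,1)->write 0,move R,goto C. Now: state=C, head=0, tape[-4..2]=0110010 (head:     ^)
Step 3: in state C at pos 0, read 0 -> (C,0)->write 1,move L,goto B. Now: state=B, head=-1, tape[-4..2]=0110110 (head:    ^)
Step 4: in state B at pos -1, read 0 -> (B,0)->write 1,move L,goto C. Now: state=C, head=-2, tape[-4..2]=0111110 (head:   ^)
Step 5: in state C at pos -2, read 1 -> (C,1)->write 0,move R,goto C. Now: state=C, head=-1, tape[-4..2]=0101110 (head:    ^)
Step 6: in state C at pos -1, read 1 -> (C,1)->write 0,move R,goto C. Now: state=C, head=0, tape[-4..2]=0100110 (head:     ^)
Step 7: in state C at pos 0, read 1 -> (C,1)->write 0,move R,goto C. Now: state=C, head=1, tape[-4..2]=0100010 (head:      ^)
Step 8: in state C at pos 1, read 1 -> (C,1)->write 0,move R,goto C. Now: state=C, head=2, tape[-4..3]=01000000 (head:       ^)
Step 9: in state C at pos 2, read 0 -> (C,0)->write 1,move L,goto B. Now: state=B, head=1, tape[-4..3]=01000010 (head:      ^)
Step 10: in state B at pos 1, read 0 -> (B,0)->write 1,move L,goto C. Now: state=C, head=0, tape[-4..3]=01000110 (head:     ^)
Step 11: in state C at pos 0, read 0 -> (C,0)->write 1,move L,goto B. Now: state=B, head=-1, tape[-4..3]=01001110 (head:    ^)
Cells containing 1 after step 11: {-3, 0, 1, 2} -> 4 cell(s)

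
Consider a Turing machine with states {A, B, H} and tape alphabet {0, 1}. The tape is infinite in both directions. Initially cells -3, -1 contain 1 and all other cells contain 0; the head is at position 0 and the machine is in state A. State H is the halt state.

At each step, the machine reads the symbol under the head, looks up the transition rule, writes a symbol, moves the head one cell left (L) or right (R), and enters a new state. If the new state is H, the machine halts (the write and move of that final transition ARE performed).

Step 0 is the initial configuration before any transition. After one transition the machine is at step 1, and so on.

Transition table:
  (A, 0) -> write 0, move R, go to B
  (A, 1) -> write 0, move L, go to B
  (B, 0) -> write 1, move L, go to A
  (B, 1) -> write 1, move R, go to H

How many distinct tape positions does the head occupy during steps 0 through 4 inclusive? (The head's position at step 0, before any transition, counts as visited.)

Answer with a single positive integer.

Answer: 3

Derivation:
Step 1: in state A at pos 0, read 0 -> (A,0)->write 0,move R,goto B. Now: state=B, head=1, tape[-4..2]=0101000 (head:      ^)
Step 2: in state B at pos 1, read 0 -> (B,0)->write 1,move L,goto A. Now: state=A, head=0, tape[-4..2]=0101010 (head:     ^)
Step 3: in state A at pos 0, read 0 -> (A,0)->write 0,move R,goto B. Now: state=B, head=1, tape[-4..2]=0101010 (head:      ^)
Step 4: in state B at pos 1, read 1 -> (B,1)->write 1,move R,goto H. Now: state=H, head=2, tape[-4..3]=01010100 (head:       ^)
Head positions at steps 0..4: starting at 0, distinct positions visited = {0, 1, 2} -> 3 position(s)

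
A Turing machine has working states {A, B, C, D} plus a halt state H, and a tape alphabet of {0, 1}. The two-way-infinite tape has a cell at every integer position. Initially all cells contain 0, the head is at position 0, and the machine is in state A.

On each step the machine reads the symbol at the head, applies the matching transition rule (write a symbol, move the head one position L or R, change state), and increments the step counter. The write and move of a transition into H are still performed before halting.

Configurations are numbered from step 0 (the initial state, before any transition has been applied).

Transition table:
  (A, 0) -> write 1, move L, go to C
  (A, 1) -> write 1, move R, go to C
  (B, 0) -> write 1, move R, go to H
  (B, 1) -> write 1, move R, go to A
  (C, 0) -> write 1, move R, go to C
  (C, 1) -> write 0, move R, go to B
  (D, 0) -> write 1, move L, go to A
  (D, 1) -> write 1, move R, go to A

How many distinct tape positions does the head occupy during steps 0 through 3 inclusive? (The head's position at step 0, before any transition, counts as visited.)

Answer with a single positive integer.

Answer: 3

Derivation:
Step 1: in state A at pos 0, read 0 -> (A,0)->write 1,move L,goto C. Now: state=C, head=-1, tape[-2..1]=0010 (head:  ^)
Step 2: in state C at pos -1, read 0 -> (C,0)->write 1,move R,goto C. Now: state=C, head=0, tape[-2..1]=0110 (head:   ^)
Step 3: in state C at pos 0, read 1 -> (C,1)->write 0,move R,goto B. Now: state=B, head=1, tape[-2..2]=01000 (head:    ^)
Head positions at steps 0..3: starting at 0, distinct positions visited = {-1, 0, 1} -> 3 position(s)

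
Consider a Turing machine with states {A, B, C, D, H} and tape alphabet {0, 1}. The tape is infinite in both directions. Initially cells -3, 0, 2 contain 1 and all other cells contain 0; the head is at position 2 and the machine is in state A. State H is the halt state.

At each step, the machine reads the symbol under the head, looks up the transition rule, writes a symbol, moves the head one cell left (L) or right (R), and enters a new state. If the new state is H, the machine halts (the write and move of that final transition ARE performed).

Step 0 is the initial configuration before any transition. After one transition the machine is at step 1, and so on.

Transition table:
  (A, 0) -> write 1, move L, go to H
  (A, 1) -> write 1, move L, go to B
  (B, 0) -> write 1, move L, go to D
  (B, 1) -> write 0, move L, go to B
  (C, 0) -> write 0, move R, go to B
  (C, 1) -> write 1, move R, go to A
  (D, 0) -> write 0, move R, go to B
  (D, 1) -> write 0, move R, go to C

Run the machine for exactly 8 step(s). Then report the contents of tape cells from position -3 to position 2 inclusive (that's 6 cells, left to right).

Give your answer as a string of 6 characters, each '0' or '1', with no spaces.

Answer: 100101

Derivation:
Step 1: in state A at pos 2, read 1 -> (A,1)->write 1,move L,goto B. Now: state=B, head=1, tape[-4..3]=01001010 (head:      ^)
Step 2: in state B at pos 1, read 0 -> (B,0)->write 1,move L,goto D. Now: state=D, head=0, tape[-4..3]=01001110 (head:     ^)
Step 3: in state D at pos 0, read 1 -> (D,1)->write 0,move R,goto C. Now: state=C, head=1, tape[-4..3]=01000110 (head:      ^)
Step 4: in state C at pos 1, read 1 -> (C,1)->write 1,move R,goto A. Now: state=A, head=2, tape[-4..3]=01000110 (head:       ^)
Step 5: in state A at pos 2, read 1 -> (A,1)->write 1,move L,goto B. Now: state=B, head=1, tape[-4..3]=01000110 (head:      ^)
Step 6: in state B at pos 1, read 1 -> (B,1)->write 0,move L,goto B. Now: state=B, head=0, tape[-4..3]=01000010 (head:     ^)
Step 7: in state B at pos 0, read 0 -> (B,0)->write 1,move L,goto D. Now: state=D, head=-1, tape[-4..3]=01001010 (head:    ^)
Step 8: in state D at pos -1, read 0 -> (D,0)->write 0,move R,goto B. Now: state=B, head=0, tape[-4..3]=01001010 (head:     ^)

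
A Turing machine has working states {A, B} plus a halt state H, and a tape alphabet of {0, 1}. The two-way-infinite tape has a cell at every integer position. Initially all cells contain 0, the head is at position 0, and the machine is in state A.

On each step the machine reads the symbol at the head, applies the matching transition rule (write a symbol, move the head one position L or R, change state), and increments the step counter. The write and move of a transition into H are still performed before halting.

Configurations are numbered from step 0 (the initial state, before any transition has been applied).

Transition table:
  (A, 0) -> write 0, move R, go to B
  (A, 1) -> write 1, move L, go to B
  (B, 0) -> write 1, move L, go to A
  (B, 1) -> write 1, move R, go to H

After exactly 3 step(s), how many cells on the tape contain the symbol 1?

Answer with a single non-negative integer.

Step 1: in state A at pos 0, read 0 -> (A,0)->write 0,move R,goto B. Now: state=B, head=1, tape[-1..2]=0000 (head:   ^)
Step 2: in state B at pos 1, read 0 -> (B,0)->write 1,move L,goto A. Now: state=A, head=0, tape[-1..2]=0010 (head:  ^)
Step 3: in state A at pos 0, read 0 -> (A,0)->write 0,move R,goto B. Now: state=B, head=1, tape[-1..2]=0010 (head:   ^)
Cells containing 1 after step 3: {1} -> 1 cell(s)

Answer: 1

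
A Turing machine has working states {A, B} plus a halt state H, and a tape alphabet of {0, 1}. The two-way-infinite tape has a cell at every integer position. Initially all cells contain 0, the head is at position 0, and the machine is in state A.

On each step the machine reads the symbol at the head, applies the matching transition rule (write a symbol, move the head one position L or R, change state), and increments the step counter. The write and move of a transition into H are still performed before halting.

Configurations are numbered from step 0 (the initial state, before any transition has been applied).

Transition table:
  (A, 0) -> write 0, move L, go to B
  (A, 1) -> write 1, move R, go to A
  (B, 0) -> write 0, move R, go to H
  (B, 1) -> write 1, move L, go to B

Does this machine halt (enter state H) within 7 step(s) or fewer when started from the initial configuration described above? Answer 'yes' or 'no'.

Step 1: in state A at pos 0, read 0 -> (A,0)->write 0,move L,goto B. Now: state=B, head=-1, tape[-2..1]=0000 (head:  ^)
Step 2: in state B at pos -1, read 0 -> (B,0)->write 0,move R,goto H. Now: state=H, head=0, tape[-2..1]=0000 (head:   ^)
State H reached at step 2; 2 <= 7 -> yes

Answer: yes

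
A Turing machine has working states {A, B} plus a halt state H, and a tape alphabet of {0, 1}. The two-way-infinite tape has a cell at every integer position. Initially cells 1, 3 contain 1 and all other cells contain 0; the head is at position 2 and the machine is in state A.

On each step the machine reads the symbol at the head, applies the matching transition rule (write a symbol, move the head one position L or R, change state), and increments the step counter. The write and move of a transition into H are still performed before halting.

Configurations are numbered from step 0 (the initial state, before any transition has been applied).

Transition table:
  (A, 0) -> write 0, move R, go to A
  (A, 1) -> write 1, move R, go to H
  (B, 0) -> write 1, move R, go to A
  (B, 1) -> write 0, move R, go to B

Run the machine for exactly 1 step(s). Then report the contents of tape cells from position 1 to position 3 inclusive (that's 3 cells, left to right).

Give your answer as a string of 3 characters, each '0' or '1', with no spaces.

Step 1: in state A at pos 2, read 0 -> (A,0)->write 0,move R,goto A. Now: state=A, head=3, tape[0..4]=01010 (head:    ^)

Answer: 101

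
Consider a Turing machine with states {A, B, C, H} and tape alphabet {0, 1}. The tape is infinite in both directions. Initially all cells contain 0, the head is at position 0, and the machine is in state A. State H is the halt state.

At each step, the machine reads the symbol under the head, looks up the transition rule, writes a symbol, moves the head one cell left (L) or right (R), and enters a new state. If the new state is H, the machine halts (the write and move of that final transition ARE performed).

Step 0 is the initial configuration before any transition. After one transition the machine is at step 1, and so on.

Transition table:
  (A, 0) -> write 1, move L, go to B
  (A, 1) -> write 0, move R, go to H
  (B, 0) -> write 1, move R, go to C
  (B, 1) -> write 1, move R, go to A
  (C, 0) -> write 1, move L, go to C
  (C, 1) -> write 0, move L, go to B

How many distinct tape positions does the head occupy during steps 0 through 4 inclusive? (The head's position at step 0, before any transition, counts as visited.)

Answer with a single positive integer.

Step 1: in state A at pos 0, read 0 -> (A,0)->write 1,move L,goto B. Now: state=B, head=-1, tape[-2..1]=0010 (head:  ^)
Step 2: in state B at pos -1, read 0 -> (B,0)->write 1,move R,goto C. Now: state=C, head=0, tape[-2..1]=0110 (head:   ^)
Step 3: in state C at pos 0, read 1 -> (C,1)->write 0,move L,goto B. Now: state=B, head=-1, tape[-2..1]=0100 (head:  ^)
Step 4: in state B at pos -1, read 1 -> (B,1)->write 1,move R,goto A. Now: state=A, head=0, tape[-2..1]=0100 (head:   ^)
Head positions at steps 0..4: starting at 0, distinct positions visited = {-1, 0} -> 2 position(s)

Answer: 2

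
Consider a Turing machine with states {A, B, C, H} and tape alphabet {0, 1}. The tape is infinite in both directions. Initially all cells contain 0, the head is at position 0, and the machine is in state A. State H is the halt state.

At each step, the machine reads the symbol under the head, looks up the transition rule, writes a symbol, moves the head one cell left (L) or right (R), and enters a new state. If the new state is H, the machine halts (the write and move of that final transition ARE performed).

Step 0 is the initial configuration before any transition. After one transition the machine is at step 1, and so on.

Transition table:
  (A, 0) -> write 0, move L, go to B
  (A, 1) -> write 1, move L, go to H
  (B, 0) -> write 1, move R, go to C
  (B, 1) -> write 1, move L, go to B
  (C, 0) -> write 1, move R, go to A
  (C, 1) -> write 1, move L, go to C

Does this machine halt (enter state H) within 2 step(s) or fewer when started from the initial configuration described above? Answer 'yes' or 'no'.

Step 1: in state A at pos 0, read 0 -> (A,0)->write 0,move L,goto B. Now: state=B, head=-1, tape[-2..1]=0000 (head:  ^)
Step 2: in state B at pos -1, read 0 -> (B,0)->write 1,move R,goto C. Now: state=C, head=0, tape[-2..1]=0100 (head:   ^)
After 2 step(s): state = C (not H) -> not halted within 2 -> no

Answer: no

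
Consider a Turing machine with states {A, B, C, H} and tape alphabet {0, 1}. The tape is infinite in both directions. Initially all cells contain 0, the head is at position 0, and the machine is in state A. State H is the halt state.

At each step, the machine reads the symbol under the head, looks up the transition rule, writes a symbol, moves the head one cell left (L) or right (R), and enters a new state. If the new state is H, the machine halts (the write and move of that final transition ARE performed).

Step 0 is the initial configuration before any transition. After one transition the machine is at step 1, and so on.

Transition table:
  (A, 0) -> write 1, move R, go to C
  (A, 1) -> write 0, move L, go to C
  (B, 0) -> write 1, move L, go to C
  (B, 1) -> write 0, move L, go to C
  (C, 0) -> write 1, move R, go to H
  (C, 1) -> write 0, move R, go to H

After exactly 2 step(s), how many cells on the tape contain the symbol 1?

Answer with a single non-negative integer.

Answer: 2

Derivation:
Step 1: in state A at pos 0, read 0 -> (A,0)->write 1,move R,goto C. Now: state=C, head=1, tape[-1..2]=0100 (head:   ^)
Step 2: in state C at pos 1, read 0 -> (C,0)->write 1,move R,goto H. Now: state=H, head=2, tape[-1..3]=01100 (head:    ^)
Cells containing 1 after step 2: {0, 1} -> 2 cell(s)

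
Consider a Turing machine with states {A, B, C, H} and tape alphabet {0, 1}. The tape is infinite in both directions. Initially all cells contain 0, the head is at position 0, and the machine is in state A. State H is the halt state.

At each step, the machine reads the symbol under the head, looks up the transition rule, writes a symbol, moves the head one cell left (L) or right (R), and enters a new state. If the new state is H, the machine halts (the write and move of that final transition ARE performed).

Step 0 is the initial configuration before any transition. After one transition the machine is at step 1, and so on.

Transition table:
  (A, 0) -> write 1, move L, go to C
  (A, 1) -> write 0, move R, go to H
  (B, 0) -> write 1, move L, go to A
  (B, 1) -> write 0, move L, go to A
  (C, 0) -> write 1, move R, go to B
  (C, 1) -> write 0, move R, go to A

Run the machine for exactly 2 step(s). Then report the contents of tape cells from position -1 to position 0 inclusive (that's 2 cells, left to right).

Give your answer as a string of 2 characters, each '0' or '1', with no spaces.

Step 1: in state A at pos 0, read 0 -> (A,0)->write 1,move L,goto C. Now: state=C, head=-1, tape[-2..1]=0010 (head:  ^)
Step 2: in state C at pos -1, read 0 -> (C,0)->write 1,move R,goto B. Now: state=B, head=0, tape[-2..1]=0110 (head:   ^)

Answer: 11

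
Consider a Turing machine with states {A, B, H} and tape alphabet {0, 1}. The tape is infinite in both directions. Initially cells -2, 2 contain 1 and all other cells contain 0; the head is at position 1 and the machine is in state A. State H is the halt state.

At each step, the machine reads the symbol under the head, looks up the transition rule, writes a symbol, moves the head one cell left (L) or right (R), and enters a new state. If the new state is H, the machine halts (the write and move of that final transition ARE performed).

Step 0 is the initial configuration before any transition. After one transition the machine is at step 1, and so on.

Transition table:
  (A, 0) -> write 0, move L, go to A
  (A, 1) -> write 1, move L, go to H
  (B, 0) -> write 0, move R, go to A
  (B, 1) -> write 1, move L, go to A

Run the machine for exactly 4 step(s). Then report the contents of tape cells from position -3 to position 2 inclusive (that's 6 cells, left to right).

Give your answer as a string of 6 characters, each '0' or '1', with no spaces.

Step 1: in state A at pos 1, read 0 -> (A,0)->write 0,move L,goto A. Now: state=A, head=0, tape[-3..3]=0100010 (head:    ^)
Step 2: in state A at pos 0, read 0 -> (A,0)->write 0,move L,goto A. Now: state=A, head=-1, tape[-3..3]=0100010 (head:   ^)
Step 3: in state A at pos -1, read 0 -> (A,0)->write 0,move L,goto A. Now: state=A, head=-2, tape[-3..3]=0100010 (head:  ^)
Step 4: in state A at pos -2, read 1 -> (A,1)->write 1,move L,goto H. Now: state=H, head=-3, tape[-4..3]=00100010 (head:  ^)

Answer: 010001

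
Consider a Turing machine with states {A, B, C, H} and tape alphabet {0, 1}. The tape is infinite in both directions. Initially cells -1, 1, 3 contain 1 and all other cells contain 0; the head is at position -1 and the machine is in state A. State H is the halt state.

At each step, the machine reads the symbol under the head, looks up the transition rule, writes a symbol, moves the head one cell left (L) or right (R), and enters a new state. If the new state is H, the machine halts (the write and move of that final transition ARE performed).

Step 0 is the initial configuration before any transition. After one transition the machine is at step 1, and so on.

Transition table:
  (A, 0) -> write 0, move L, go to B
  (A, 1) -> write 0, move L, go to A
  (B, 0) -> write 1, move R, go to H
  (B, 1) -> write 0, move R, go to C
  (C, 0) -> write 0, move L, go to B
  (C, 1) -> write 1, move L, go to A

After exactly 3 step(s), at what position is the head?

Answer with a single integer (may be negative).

Step 1: in state A at pos -1, read 1 -> (A,1)->write 0,move L,goto A. Now: state=A, head=-2, tape[-3..4]=00001010 (head:  ^)
Step 2: in state A at pos -2, read 0 -> (A,0)->write 0,move L,goto B. Now: state=B, head=-3, tape[-4..4]=000001010 (head:  ^)
Step 3: in state B at pos -3, read 0 -> (B,0)->write 1,move R,goto H. Now: state=H, head=-2, tape[-4..4]=010001010 (head:   ^)

Answer: -2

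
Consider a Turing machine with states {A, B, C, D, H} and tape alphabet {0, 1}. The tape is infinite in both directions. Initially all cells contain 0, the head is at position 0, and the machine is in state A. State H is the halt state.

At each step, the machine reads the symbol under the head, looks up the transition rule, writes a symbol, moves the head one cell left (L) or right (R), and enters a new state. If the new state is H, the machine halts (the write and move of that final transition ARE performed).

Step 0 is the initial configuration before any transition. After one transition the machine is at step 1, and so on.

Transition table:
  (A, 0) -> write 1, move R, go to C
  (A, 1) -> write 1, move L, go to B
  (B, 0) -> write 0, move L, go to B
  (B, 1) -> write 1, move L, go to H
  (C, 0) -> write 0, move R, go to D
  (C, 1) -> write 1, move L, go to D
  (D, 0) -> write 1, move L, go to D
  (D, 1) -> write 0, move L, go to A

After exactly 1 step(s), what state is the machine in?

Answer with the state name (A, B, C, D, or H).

Step 1: in state A at pos 0, read 0 -> (A,0)->write 1,move R,goto C. Now: state=C, head=1, tape[-1..2]=0100 (head:   ^)

Answer: C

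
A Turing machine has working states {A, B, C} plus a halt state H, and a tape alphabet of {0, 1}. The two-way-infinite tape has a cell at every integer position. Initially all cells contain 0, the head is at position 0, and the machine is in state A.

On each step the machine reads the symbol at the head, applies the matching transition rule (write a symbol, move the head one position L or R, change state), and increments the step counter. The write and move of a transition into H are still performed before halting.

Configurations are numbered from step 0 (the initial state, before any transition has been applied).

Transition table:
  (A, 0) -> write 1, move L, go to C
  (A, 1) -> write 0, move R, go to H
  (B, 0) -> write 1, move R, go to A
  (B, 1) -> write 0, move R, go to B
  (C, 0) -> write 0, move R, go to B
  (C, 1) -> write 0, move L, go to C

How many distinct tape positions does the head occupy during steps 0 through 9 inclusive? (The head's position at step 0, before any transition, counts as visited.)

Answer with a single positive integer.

Answer: 5

Derivation:
Step 1: in state A at pos 0, read 0 -> (A,0)->write 1,move L,goto C. Now: state=C, head=-1, tape[-2..1]=0010 (head:  ^)
Step 2: in state C at pos -1, read 0 -> (C,0)->write 0,move R,goto B. Now: state=B, head=0, tape[-2..1]=0010 (head:   ^)
Step 3: in state B at pos 0, read 1 -> (B,1)->write 0,move R,goto B. Now: state=B, head=1, tape[-2..2]=00000 (head:    ^)
Step 4: in state B at pos 1, read 0 -> (B,0)->write 1,move R,goto A. Now: state=A, head=2, tape[-2..3]=000100 (head:     ^)
Step 5: in state A at pos 2, read 0 -> (A,0)->write 1,move L,goto C. Now: state=C, head=1, tape[-2..3]=000110 (head:    ^)
Step 6: in state C at pos 1, read 1 -> (C,1)->write 0,move L,goto C. Now: state=C, head=0, tape[-2..3]=000010 (head:   ^)
Step 7: in state C at pos 0, read 0 -> (C,0)->write 0,move R,goto B. Now: state=B, head=1, tape[-2..3]=000010 (head:    ^)
Step 8: in state B at pos 1, read 0 -> (B,0)->write 1,move R,goto A. Now: state=A, head=2, tape[-2..3]=000110 (head:     ^)
Step 9: in state A at pos 2, read 1 -> (A,1)->write 0,move R,goto H. Now: state=H, head=3, tape[-2..4]=0001000 (head:      ^)
Head positions at steps 0..9: starting at 0, distinct positions visited = {-1, 0, 1, 2, 3} -> 5 position(s)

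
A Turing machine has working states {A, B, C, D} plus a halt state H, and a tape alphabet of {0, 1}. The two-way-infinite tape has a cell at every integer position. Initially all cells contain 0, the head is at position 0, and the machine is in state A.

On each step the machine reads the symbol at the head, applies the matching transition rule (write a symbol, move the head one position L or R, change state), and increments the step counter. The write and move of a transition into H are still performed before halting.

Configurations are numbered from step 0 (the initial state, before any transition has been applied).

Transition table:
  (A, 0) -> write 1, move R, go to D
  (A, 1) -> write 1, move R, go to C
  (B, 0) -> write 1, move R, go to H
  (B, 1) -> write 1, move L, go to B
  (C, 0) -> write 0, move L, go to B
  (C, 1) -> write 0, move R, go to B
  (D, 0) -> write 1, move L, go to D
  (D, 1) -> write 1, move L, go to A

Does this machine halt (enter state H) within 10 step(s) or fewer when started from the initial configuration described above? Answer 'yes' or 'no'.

Answer: yes

Derivation:
Step 1: in state A at pos 0, read 0 -> (A,0)->write 1,move R,goto D. Now: state=D, head=1, tape[-1..2]=0100 (head:   ^)
Step 2: in state D at pos 1, read 0 -> (D,0)->write 1,move L,goto D. Now: state=D, head=0, tape[-1..2]=0110 (head:  ^)
Step 3: in state D at pos 0, read 1 -> (D,1)->write 1,move L,goto A. Now: state=A, head=-1, tape[-2..2]=00110 (head:  ^)
Step 4: in state A at pos -1, read 0 -> (A,0)->write 1,move R,goto D. Now: state=D, head=0, tape[-2..2]=01110 (head:   ^)
Step 5: in state D at pos 0, read 1 -> (D,1)->write 1,move L,goto A. Now: state=A, head=-1, tape[-2..2]=01110 (head:  ^)
Step 6: in state A at pos -1, read 1 -> (A,1)->write 1,move R,goto C. Now: state=C, head=0, tape[-2..2]=01110 (head:   ^)
Step 7: in state C at pos 0, read 1 -> (C,1)->write 0,move R,goto B. Now: state=B, head=1, tape[-2..2]=01010 (head:    ^)
Step 8: in state B at pos 1, read 1 -> (B,1)->write 1,move L,goto B. Now: state=B, head=0, tape[-2..2]=01010 (head:   ^)
Step 9: in state B at pos 0, read 0 -> (B,0)->write 1,move R,goto H. Now: state=H, head=1, tape[-2..2]=01110 (head:    ^)
State H reached at step 9; 9 <= 10 -> yes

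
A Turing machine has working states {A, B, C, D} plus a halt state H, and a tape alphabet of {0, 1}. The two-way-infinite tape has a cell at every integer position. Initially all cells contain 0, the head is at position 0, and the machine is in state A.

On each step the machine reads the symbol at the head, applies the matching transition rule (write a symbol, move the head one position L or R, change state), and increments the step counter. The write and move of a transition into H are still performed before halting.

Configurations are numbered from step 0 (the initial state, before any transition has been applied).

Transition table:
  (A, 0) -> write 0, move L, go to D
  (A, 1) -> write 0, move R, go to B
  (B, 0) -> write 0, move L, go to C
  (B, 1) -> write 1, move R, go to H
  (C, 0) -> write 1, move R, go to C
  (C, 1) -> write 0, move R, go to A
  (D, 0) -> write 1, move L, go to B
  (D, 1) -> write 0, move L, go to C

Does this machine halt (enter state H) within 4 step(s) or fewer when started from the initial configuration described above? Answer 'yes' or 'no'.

Answer: no

Derivation:
Step 1: in state A at pos 0, read 0 -> (A,0)->write 0,move L,goto D. Now: state=D, head=-1, tape[-2..1]=0000 (head:  ^)
Step 2: in state D at pos -1, read 0 -> (D,0)->write 1,move L,goto B. Now: state=B, head=-2, tape[-3..1]=00100 (head:  ^)
Step 3: in state B at pos -2, read 0 -> (B,0)->write 0,move L,goto C. Now: state=C, head=-3, tape[-4..1]=000100 (head:  ^)
Step 4: in state C at pos -3, read 0 -> (C,0)->write 1,move R,goto C. Now: state=C, head=-2, tape[-4..1]=010100 (head:   ^)
After 4 step(s): state = C (not H) -> not halted within 4 -> no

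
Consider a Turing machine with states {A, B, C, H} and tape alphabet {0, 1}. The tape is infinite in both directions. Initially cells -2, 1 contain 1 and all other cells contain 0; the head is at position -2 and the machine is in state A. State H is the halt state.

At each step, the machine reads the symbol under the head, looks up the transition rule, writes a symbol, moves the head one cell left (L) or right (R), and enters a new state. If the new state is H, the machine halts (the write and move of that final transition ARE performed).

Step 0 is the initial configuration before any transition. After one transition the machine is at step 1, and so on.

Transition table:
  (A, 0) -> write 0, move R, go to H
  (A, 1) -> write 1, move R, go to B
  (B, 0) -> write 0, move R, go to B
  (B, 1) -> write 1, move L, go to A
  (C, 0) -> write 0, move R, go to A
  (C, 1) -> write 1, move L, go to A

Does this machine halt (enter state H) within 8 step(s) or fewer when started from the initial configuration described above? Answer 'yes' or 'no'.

Step 1: in state A at pos -2, read 1 -> (A,1)->write 1,move R,goto B. Now: state=B, head=-1, tape[-3..2]=010010 (head:   ^)
Step 2: in state B at pos -1, read 0 -> (B,0)->write 0,move R,goto B. Now: state=B, head=0, tape[-3..2]=010010 (head:    ^)
Step 3: in state B at pos 0, read 0 -> (B,0)->write 0,move R,goto B. Now: state=B, head=1, tape[-3..2]=010010 (head:     ^)
Step 4: in state B at pos 1, read 1 -> (B,1)->write 1,move L,goto A. Now: state=A, head=0, tape[-3..2]=010010 (head:    ^)
Step 5: in state A at pos 0, read 0 -> (A,0)->write 0,move R,goto H. Now: state=H, head=1, tape[-3..2]=010010 (head:     ^)
State H reached at step 5; 5 <= 8 -> yes

Answer: yes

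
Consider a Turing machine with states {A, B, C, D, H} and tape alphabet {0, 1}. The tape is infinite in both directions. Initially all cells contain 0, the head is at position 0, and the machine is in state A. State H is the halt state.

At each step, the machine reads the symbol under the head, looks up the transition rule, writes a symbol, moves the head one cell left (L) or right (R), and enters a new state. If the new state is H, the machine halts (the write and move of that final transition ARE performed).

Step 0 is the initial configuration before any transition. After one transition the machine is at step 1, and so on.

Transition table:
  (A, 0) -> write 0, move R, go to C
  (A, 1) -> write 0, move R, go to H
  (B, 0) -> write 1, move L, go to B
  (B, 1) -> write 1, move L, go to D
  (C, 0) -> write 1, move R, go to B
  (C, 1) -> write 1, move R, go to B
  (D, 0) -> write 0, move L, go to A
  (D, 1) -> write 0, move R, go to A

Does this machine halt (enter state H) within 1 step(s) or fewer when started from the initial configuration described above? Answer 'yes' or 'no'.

Step 1: in state A at pos 0, read 0 -> (A,0)->write 0,move R,goto C. Now: state=C, head=1, tape[-1..2]=0000 (head:   ^)
After 1 step(s): state = C (not H) -> not halted within 1 -> no

Answer: no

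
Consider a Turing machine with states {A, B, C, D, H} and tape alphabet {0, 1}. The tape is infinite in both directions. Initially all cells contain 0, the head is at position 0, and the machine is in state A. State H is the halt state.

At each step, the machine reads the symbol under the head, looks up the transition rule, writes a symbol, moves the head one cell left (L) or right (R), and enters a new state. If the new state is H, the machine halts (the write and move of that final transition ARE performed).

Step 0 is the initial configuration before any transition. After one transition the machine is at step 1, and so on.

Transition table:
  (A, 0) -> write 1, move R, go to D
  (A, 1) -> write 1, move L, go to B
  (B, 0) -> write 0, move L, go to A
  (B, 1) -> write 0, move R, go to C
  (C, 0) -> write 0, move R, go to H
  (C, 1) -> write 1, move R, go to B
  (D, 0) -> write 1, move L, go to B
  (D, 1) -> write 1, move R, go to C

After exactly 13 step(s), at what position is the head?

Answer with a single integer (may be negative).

Answer: 3

Derivation:
Step 1: in state A at pos 0, read 0 -> (A,0)->write 1,move R,goto D. Now: state=D, head=1, tape[-1..2]=0100 (head:   ^)
Step 2: in state D at pos 1, read 0 -> (D,0)->write 1,move L,goto B. Now: state=B, head=0, tape[-1..2]=0110 (head:  ^)
Step 3: in state B at pos 0, read 1 -> (B,1)->write 0,move R,goto C. Now: state=C, head=1, tape[-1..2]=0010 (head:   ^)
Step 4: in state C at pos 1, read 1 -> (C,1)->write 1,move R,goto B. Now: state=B, head=2, tape[-1..3]=00100 (head:    ^)
Step 5: in state B at pos 2, read 0 -> (B,0)->write 0,move L,goto A. Now: state=A, head=1, tape[-1..3]=00100 (head:   ^)
Step 6: in state A at pos 1, read 1 -> (A,1)->write 1,move L,goto B. Now: state=B, head=0, tape[-1..3]=00100 (head:  ^)
Step 7: in state B at pos 0, read 0 -> (B,0)->write 0,move L,goto A. Now: state=A, head=-1, tape[-2..3]=000100 (head:  ^)
Step 8: in state A at pos -1, read 0 -> (A,0)->write 1,move R,goto D. Now: state=D, head=0, tape[-2..3]=010100 (head:   ^)
Step 9: in state D at pos 0, read 0 -> (D,0)->write 1,move L,goto B. Now: state=B, head=-1, tape[-2..3]=011100 (head:  ^)
Step 10: in state B at pos -1, read 1 -> (B,1)->write 0,move R,goto C. Now: state=C, head=0, tape[-2..3]=001100 (head:   ^)
Step 11: in state C at pos 0, read 1 -> (C,1)->write 1,move R,goto B. Now: state=B, head=1, tape[-2..3]=001100 (head:    ^)
Step 12: in state B at pos 1, read 1 -> (B,1)->write 0,move R,goto C. Now: state=C, head=2, tape[-2..3]=001000 (head:     ^)
Step 13: in state C at pos 2, read 0 -> (C,0)->write 0,move R,goto H. Now: state=H, head=3, tape[-2..4]=0010000 (head:      ^)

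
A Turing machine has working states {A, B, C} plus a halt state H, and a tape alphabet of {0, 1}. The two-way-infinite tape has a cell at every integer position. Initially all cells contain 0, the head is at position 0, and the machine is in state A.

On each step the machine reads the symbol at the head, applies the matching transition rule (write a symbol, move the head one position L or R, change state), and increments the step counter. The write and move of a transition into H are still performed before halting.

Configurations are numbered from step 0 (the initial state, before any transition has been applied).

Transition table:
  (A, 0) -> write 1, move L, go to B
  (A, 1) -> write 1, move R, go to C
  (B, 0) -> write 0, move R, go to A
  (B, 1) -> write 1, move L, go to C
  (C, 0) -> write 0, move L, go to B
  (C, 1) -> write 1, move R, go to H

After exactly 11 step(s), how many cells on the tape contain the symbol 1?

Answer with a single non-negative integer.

Answer: 2

Derivation:
Step 1: in state A at pos 0, read 0 -> (A,0)->write 1,move L,goto B. Now: state=B, head=-1, tape[-2..1]=0010 (head:  ^)
Step 2: in state B at pos -1, read 0 -> (B,0)->write 0,move R,goto A. Now: state=A, head=0, tape[-2..1]=0010 (head:   ^)
Step 3: in state A at pos 0, read 1 -> (A,1)->write 1,move R,goto C. Now: state=C, head=1, tape[-2..2]=00100 (head:    ^)
Step 4: in state C at pos 1, read 0 -> (C,0)->write 0,move L,goto B. Now: state=B, head=0, tape[-2..2]=00100 (head:   ^)
Step 5: in state B at pos 0, read 1 -> (B,1)->write 1,move L,goto C. Now: state=C, head=-1, tape[-2..2]=00100 (head:  ^)
Step 6: in state C at pos -1, read 0 -> (C,0)->write 0,move L,goto B. Now: state=B, head=-2, tape[-3..2]=000100 (head:  ^)
Step 7: in state B at pos -2, read 0 -> (B,0)->write 0,move R,goto A. Now: state=A, head=-1, tape[-3..2]=000100 (head:   ^)
Step 8: in state A at pos -1, read 0 -> (A,0)->write 1,move L,goto B. Now: state=B, head=-2, tape[-3..2]=001100 (head:  ^)
Step 9: in state B at pos -2, read 0 -> (B,0)->write 0,move R,goto A. Now: state=A, head=-1, tape[-3..2]=001100 (head:   ^)
Step 10: in state A at pos -1, read 1 -> (A,1)->write 1,move R,goto C. Now: state=C, head=0, tape[-3..2]=001100 (head:    ^)
Step 11: in state C at pos 0, read 1 -> (C,1)->write 1,move R,goto H. Now: state=H, head=1, tape[-3..2]=001100 (head:     ^)
Cells containing 1 after step 11: {-1, 0} -> 2 cell(s)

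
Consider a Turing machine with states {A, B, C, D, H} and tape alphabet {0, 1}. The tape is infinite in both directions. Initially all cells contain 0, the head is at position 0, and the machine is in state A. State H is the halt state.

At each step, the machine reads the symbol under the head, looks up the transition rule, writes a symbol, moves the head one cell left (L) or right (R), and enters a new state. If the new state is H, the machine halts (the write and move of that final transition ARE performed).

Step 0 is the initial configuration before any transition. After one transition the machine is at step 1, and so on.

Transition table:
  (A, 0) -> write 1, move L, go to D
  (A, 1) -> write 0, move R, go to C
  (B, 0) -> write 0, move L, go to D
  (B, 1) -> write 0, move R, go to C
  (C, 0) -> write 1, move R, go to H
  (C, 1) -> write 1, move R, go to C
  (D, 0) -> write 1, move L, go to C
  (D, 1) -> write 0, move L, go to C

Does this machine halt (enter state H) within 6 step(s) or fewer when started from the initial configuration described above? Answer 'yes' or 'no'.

Step 1: in state A at pos 0, read 0 -> (A,0)->write 1,move L,goto D. Now: state=D, head=-1, tape[-2..1]=0010 (head:  ^)
Step 2: in state D at pos -1, read 0 -> (D,0)->write 1,move L,goto C. Now: state=C, head=-2, tape[-3..1]=00110 (head:  ^)
Step 3: in state C at pos -2, read 0 -> (C,0)->write 1,move R,goto H. Now: state=H, head=-1, tape[-3..1]=01110 (head:   ^)
State H reached at step 3; 3 <= 6 -> yes

Answer: yes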